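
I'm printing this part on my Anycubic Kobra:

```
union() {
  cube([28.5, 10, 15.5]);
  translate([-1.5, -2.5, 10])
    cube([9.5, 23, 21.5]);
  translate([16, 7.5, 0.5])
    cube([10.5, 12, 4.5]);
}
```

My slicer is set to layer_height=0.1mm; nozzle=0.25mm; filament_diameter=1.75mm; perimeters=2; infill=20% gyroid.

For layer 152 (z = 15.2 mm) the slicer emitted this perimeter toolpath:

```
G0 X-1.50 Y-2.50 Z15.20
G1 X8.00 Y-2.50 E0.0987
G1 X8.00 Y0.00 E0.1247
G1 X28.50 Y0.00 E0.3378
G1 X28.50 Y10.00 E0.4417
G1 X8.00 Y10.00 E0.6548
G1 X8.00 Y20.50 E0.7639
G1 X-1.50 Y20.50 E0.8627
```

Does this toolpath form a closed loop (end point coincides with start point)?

Start point (G0): (-1.50, -2.50). End point (last G1): the path does not return to the start — open.

no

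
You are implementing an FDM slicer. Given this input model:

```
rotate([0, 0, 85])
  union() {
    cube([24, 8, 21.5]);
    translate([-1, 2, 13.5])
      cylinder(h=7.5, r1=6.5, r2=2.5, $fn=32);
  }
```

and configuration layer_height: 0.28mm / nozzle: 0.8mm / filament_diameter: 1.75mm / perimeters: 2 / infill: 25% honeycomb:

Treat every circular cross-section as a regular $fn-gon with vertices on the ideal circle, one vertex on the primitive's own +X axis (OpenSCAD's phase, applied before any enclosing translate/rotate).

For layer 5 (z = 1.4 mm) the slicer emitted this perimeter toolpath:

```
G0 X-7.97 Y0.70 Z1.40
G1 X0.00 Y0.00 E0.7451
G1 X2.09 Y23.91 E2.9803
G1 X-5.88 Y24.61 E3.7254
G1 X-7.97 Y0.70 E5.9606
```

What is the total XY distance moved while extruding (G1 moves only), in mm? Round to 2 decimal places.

Sum the Euclidean lengths of each G1 segment: total = 64.00 mm.

64.00 mm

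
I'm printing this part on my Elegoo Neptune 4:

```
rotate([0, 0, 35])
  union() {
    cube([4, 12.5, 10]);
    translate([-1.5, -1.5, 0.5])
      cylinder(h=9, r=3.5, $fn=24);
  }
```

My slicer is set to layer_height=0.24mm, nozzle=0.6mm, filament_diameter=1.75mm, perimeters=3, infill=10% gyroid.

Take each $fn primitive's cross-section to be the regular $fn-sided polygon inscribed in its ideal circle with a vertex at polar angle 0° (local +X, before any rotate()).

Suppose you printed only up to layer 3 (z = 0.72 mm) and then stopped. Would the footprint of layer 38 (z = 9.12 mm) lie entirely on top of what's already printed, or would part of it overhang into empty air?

entirely on top

Compare the two slices. At z = 0.72: the cube (footprint 4×12.5) is included at this height (area 50.00 mm²); the r=3.5 cylinder at (-1.5, -1.5) contributes a regular 24-gon of circumradius 3.5 (area = (24/2)·3.500²·sin(360°/24) = 38.05 mm²); Taking the union: the regions partially overlap — summed areas 88.05 mm² minus the doubly-counted overlap 1.66 mm² gives 86.39 mm² — area = 86.39 mm²; (rotated 35° about Z; rotation is an isometry so areas/perimeters/island counts are preserved). At z = 9.12: the 4×12.5 cube contributes its full rectangle (area 50.00 mm²); the cylinder at (-1.5, -1.5): section is a regular 24-gon, circumradius r=3.5 (area = (24/2)·3.500²·sin(360°/24) = 38.05 mm²); Merging all regions: the regions partially overlap — summed areas 88.05 mm² minus the doubly-counted overlap 1.66 mm² gives 86.39 mm² — area = 86.39 mm²; (whole slice rotated 35° about Z — lengths, areas and connectivity unchanged). Checking containment: the cross-section at z = 9.12 is a subset of the cross-section at z = 0.72.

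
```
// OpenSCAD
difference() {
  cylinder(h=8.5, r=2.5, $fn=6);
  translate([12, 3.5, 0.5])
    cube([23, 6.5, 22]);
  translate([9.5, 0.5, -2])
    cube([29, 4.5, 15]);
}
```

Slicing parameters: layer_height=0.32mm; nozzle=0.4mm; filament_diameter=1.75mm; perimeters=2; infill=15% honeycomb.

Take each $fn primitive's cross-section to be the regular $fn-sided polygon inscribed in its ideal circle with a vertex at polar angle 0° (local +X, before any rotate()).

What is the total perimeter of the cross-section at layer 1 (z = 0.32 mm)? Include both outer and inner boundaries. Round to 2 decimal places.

15.00 mm

At z = 0.32 mm: the r=2.5 cylinder contributes a regular 6-gon of circumradius 2.5 (perimeter = 2·6·2.500·sin(180°/6) = 15.00 mm); the cube at (12, 3.5) is not intersected at this z (z outside [0.5, 22.5]); the cube at (9.5, 0.5) (footprint 29×4.5) is included at this height (perimeter 67.00 mm); Subtracting the remaining from the first: starting from the r=2.5 cylinder, the 29×4.5 cube at (9.5, 0.5) misses the remaining region (no effect) — boundary = 15.00 mm. Overall, the cross-section is a single solid region. Total boundary length (outer) = 15.00 mm.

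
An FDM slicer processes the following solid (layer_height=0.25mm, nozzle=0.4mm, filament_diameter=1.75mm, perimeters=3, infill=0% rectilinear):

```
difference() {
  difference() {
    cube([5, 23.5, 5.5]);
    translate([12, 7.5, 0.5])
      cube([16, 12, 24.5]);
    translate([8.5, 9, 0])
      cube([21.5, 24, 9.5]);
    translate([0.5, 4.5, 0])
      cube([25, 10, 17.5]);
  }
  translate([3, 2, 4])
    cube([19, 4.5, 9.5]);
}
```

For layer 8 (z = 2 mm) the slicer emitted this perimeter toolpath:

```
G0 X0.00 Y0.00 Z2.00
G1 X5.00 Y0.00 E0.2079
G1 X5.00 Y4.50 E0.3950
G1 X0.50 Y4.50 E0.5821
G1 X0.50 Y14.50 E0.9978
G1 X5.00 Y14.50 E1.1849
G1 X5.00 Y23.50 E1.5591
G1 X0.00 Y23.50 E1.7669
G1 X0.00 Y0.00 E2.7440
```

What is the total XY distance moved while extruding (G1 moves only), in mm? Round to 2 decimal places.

Sum the Euclidean lengths of each G1 segment: total = 66.00 mm.

66.00 mm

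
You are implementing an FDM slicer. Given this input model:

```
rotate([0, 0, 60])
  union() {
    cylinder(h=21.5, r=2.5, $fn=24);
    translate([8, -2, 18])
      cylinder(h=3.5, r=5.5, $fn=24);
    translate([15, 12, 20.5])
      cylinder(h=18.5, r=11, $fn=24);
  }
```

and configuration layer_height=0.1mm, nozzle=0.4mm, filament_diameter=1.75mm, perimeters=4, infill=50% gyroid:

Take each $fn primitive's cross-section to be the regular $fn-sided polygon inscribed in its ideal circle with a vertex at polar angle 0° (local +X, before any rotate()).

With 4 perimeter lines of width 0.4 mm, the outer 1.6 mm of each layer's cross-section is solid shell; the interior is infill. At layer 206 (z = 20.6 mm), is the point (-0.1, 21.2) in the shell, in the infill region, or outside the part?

At z = 20.6 mm: the cylinder: section is a regular 24-gon, circumradius r=2.5; the cylinder at (8, -2): section is a regular 24-gon, circumradius r=5.5; the r=11 cylinder at (15, 12) contributes a regular 24-gon of circumradius 11; Combining (union): the regions partially overlap (shared area 2.33 mm²), so overlapping operands fuse into one piece — 2 connected regions; (rotated 60° about Z; rotation is an isometry so areas/perimeters/island counts are preserved). Overall, the cross-section has 2 separate islands. Undo the 60° rotation: the query point maps to (18.310, 10.687) in the un-rotated model frame. The nearest boundary edge runs (25.63, 9.15)→(24.53, 6.50); distance from the point to it = 7.35 mm. (Shell/infill is judged within the island containing the point — the largest one.) The point is inside the cross-section and 7.35 mm from the nearest boundary — more than the 1.6 mm shell width (4 × 0.4), so it's in the infill interior.

infill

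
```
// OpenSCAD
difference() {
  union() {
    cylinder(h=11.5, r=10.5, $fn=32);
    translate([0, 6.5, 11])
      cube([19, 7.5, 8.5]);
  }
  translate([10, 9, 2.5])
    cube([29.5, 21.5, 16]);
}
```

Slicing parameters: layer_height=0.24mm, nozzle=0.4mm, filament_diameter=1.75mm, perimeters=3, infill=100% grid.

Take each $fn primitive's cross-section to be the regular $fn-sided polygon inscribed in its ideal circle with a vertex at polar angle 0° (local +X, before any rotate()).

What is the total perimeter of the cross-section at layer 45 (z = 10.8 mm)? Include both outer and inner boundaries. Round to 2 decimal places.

At z = 10.8 mm: the cylinder: section is a regular 32-gon, circumradius r=10.5 (perimeter = 2·32·10.500·sin(180°/32) = 65.87 mm); the cube at (0, 6.5) does not reach this height (z outside [11, 19.5]); Combining (union): only the r=10.5 cylinder is present, so the union is just that shape — boundary = 65.87 mm; the 29.5×21.5 cube at (10, 9) contributes its full rectangle (perimeter 102.00 mm); Subtracting the remaining from the first: starting from the result so far, the 29.5×21.5 cube at (10, 9) misses the remaining region (no effect) — boundary = 65.87 mm. Overall, the cross-section is a single solid region. Total boundary length (outer) = 65.87 mm.

65.87 mm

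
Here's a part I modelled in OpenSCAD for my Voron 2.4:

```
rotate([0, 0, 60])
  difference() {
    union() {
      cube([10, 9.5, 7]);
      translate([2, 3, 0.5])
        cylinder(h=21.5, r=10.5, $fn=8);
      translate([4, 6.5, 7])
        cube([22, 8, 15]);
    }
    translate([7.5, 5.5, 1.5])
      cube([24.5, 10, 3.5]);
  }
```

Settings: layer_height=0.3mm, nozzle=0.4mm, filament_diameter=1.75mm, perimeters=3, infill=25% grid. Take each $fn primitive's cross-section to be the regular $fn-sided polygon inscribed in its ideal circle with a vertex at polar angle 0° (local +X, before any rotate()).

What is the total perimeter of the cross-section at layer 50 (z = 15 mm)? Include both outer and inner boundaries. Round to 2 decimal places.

At z = 15 mm: the cube is not intersected at this z (z outside [0, 7]); the r=10.5 cylinder at (2, 3) gives a regular 8-gon of circumradius 10.5 (constant along its height) (perimeter = 2·8·10.500·sin(180°/8) = 64.29 mm); the cube at (4, 6.5) (footprint 22×8) is included at this height (perimeter 60.00 mm); Merging all regions: the regions partially overlap (shared area 30.57 mm²), so the edge portions inside another operand are dropped and the merged outline is re-measured after clipping — boundary = 100.95 mm; the cube at (7.5, 5.5) is not intersected at this z (z outside [1.5, 5]); Taking the first minus the rest: none of the subtracted shapes is present at this height, so the result so far is unchanged — boundary = 100.95 mm; (rotated 60° about Z; rotation is an isometry so areas/perimeters/island counts are preserved). Overall, the cross-section is a single solid region. Total boundary length (outer) = 100.95 mm.

100.95 mm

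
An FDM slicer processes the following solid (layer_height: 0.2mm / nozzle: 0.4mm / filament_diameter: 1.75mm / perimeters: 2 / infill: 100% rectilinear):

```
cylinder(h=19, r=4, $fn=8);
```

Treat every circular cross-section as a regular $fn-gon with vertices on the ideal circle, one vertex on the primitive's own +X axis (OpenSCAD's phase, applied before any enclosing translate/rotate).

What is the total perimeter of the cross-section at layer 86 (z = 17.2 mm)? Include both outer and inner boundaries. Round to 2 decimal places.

24.49 mm

At z = 17.2 mm: the r=4 cylinder gives a regular 8-gon of circumradius 4 (constant along its height) (perimeter = 2·8·4.000·sin(180°/8) = 24.49 mm). Overall, the cross-section is a single solid region. Total boundary length (outer) = 24.49 mm.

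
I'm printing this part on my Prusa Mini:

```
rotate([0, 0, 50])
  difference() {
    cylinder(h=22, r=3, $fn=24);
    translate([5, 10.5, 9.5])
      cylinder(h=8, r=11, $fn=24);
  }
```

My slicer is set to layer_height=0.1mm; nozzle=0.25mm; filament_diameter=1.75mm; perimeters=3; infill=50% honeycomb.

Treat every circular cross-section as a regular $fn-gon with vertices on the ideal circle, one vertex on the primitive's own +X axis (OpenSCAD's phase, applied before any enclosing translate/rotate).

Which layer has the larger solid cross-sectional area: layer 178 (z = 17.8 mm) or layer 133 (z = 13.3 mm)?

Layer 178 (z = 17.8): the r=3 cylinder contributes a regular 24-gon of circumradius 3 (area = (24/2)·3.000²·sin(360°/24) = 27.95 mm²); the cylinder at (5, 10.5) is not intersected at this z (z outside [9.5, 17.5]); After the difference (first − rest): none of the subtracted shapes is present at this height, so the r=3 cylinder is unchanged — area = 27.95 mm²; (rotated 50° about Z; rotation is an isometry so areas/perimeters/island counts are preserved). So its area = 27.95 mm². Layer 133 (z = 13.3): the r=3 cylinder gives a regular 24-gon of circumradius 3 (constant along its height) (area = (24/2)·3.000²·sin(360°/24) = 27.95 mm²); the cylinder at (5, 10.5): section is a regular 24-gon, circumradius r=11 (area = (24/2)·11.000²·sin(360°/24) = 375.81 mm²); After the difference (first − rest): starting from the r=3 cylinder (27.95 mm²), the r=11 cylinder at (5, 10.5) partially overlaps it — only the 9.17 mm² overlap (of its 375.81 mm²) is removed, clipping the outline — area = 18.78 mm²; (whole slice rotated 50° about Z — lengths, areas and connectivity unchanged). So its area = 18.78 mm². Layer 178 is larger (27.95 vs 18.78 mm²).

layer 178 (z = 17.8 mm)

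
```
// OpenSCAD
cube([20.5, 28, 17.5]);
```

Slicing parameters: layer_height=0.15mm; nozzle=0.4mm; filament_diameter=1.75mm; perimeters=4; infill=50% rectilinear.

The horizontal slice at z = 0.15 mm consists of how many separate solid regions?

1

At z = 0.15 mm: the cube (footprint 20.5×28) is included at this height. The result has 1 disconnected region.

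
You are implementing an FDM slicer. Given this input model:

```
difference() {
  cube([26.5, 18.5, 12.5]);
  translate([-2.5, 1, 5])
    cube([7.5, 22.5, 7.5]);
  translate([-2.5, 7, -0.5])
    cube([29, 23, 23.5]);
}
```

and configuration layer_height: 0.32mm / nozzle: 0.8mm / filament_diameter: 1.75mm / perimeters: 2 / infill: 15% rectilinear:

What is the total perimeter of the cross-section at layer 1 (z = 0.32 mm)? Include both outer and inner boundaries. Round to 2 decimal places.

67.00 mm

At z = 0.32 mm: the cube is present — its section is the full 26.5×18.5 rectangle (perimeter 90.00 mm); the cube at (-2.5, 1) does not reach this height (z outside [5, 12.5]); the cube at (-2.5, 7) (footprint 29×23) is included at this height (perimeter 104.00 mm); After the difference (first − rest): starting from the 26.5×18.5 cube, the 29×23 cube at (-2.5, 7) partially overlaps it — only the 304.75 mm² overlap (of its 667.00 mm²) is removed, clipping the outline — boundary = 67.00 mm. Overall, the cross-section is a single solid region. Total boundary length (outer) = 67.00 mm.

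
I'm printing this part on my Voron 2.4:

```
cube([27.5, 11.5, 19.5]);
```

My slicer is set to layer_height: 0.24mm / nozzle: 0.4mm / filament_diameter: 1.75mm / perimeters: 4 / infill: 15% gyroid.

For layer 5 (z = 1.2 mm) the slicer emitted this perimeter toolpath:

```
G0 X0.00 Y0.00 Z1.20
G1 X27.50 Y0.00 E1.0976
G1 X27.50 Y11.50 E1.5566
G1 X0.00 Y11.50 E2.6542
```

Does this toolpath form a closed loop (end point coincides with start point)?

no

Start point (G0): (0.00, 0.00). End point (last G1): the path does not return to the start — open.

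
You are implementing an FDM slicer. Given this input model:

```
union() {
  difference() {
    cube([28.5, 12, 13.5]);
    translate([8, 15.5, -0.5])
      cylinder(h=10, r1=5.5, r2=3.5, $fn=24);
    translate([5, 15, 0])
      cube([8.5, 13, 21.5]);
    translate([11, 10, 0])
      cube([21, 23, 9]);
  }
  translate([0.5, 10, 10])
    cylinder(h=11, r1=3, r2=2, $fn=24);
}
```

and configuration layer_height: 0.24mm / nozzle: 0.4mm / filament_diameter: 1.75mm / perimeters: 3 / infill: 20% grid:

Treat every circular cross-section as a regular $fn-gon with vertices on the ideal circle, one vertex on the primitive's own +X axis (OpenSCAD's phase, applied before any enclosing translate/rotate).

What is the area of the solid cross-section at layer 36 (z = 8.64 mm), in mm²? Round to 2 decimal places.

306.79 mm²

At z = 8.64 mm: the cube (footprint 28.5×12) is included at this height (area 342.00 mm²); the cone at (8, 15.5) (r1=5.5→r2=3.5) has section circumradius 3.672 here — a regular 24-gon (area = (24/2)·3.672²·sin(360°/24) = 41.88 mm²); the cube at (5, 15) is present — its section is the full 8.5×13 rectangle (area 110.50 mm²); the cube at (11, 10) is present — its section is the full 21×23 rectangle (area 483.00 mm²); Subtracting the remaining from the first: starting from the 28.5×12 cube (342.00 mm²), the cone at (8, 15.5) partially overlaps it — only the 0.21 mm² overlap (of its 41.88 mm²) is removed, clipping the outline; the 8.5×13 cube at (5, 15) misses the remaining region (no effect); the 21×23 cube at (11, 10) partially overlaps it — only the 35.00 mm² overlap (of its 483.00 mm²) is removed, clipping the outline — area = 306.79 mm²; the cone at (0.5, 10) does not reach this height (z outside [10, 21]); Combining (union): only the result so far is present, so the union is just that shape — area = 306.79 mm². Overall, the cross-section is a single solid region. Net area = 306.79 mm².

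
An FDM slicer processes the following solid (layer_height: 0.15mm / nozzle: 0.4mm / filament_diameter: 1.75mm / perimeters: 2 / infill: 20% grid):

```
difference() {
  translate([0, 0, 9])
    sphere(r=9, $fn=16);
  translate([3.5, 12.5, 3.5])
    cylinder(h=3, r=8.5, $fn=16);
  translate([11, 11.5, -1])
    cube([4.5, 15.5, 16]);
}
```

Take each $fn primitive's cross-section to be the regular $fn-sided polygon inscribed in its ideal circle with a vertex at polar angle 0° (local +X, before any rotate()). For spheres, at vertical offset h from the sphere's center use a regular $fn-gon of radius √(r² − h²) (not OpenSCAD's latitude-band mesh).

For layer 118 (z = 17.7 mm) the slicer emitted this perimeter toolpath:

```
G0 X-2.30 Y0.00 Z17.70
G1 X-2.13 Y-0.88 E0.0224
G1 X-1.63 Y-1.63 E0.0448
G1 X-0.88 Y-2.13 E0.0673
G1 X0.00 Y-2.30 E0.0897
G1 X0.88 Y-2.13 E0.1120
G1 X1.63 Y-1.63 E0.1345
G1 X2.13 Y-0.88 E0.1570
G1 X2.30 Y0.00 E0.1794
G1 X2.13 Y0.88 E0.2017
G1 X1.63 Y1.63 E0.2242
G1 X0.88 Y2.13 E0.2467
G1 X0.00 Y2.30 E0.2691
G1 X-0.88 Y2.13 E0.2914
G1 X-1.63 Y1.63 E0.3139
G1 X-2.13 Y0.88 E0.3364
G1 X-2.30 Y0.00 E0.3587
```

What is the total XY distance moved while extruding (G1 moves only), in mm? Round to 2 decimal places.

14.38 mm

Sum the Euclidean lengths of each G1 segment: total = 14.38 mm.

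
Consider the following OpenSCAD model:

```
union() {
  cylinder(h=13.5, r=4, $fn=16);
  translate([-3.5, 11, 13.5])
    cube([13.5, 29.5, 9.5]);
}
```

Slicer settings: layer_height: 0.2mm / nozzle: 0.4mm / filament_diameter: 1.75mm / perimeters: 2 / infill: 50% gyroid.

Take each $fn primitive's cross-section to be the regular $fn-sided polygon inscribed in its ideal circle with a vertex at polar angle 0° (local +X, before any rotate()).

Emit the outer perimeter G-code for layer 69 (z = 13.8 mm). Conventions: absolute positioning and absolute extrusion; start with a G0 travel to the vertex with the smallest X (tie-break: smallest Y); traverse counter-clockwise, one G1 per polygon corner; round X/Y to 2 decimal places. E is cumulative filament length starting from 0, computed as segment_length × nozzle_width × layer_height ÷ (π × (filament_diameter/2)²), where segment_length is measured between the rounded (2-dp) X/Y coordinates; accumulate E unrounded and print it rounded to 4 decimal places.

G0 X-3.50 Y11.00 Z13.80
G1 X10.00 Y11.00 E0.4490
G1 X10.00 Y40.50 E1.4302
G1 X-3.50 Y40.50 E1.8792
G1 X-3.50 Y11.00 E2.8604

At z = 13.8 mm: the cylinder does not reach this height (z outside [0, 13.5]); the cube at (-3.5, 11) (footprint 13.5×29.5) is included at this height; Taking the union: only the 13.5×29.5 cube at (-3.5, 11) is present, so the union is just that shape — 1 connected region. The outline is a single polygon with 4 vertices. Extrusion per mm of travel: 0.4 × 0.2 / (π × 0.875²) = 0.033260. Accumulating E over each segment gives final E = 2.8604.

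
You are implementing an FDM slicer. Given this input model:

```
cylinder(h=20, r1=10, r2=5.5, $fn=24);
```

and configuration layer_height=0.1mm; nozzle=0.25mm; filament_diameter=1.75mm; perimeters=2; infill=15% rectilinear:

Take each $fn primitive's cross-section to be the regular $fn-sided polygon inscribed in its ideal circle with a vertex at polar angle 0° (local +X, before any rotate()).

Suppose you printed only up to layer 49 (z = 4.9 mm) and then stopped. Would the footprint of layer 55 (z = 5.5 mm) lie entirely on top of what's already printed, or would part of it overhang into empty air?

entirely on top

Compare the two slices. At z = 4.9: the cone contributes a regular 24-gon of circumradius 8.898 (interpolated between r1=10 and r2=5.5 at t=0.245) (area = (24/2)·8.898²·sin(360°/24) = 245.87 mm²). At z = 5.5: the cone: at t=0.275 of its height the radius interpolates to r₁+(r₂−r₁)t = 8.762, giving a regular 24-gon of that circumradius (area = (24/2)·8.762²·sin(360°/24) = 238.47 mm²). Checking containment: the cross-section at z = 5.5 is a subset of the cross-section at z = 4.9.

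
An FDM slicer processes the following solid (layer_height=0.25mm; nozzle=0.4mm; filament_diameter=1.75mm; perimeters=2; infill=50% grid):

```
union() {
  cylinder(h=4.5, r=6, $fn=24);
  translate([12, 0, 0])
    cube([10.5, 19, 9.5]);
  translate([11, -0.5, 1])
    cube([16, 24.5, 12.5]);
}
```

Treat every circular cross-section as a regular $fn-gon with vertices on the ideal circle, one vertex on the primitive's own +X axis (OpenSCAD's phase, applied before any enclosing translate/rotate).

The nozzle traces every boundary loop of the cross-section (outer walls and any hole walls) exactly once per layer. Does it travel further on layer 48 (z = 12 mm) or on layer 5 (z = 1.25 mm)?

Layer 48 (z = 12): the cylinder is absent (z outside [0, 4.5]); the cube at (12, 0) is absent (z outside [0, 9.5]); the cube at (11, -0.5) (footprint 16×24.5) is included at this height (perimeter 81.00 mm); Taking the union: only the 16×24.5 cube at (11, -0.5) is present, so the union is just that shape — boundary = 81.00 mm. So its perimeter = 81.00 mm. Layer 5 (z = 1.25): the cylinder: section is a regular 24-gon, circumradius r=6 (perimeter = 2·24·6.000·sin(180°/24) = 37.59 mm); the 10.5×19 cube at (12, 0) contributes its full rectangle (perimeter 59.00 mm); the cube at (11, -0.5) is present — its section is the full 16×24.5 rectangle (perimeter 81.00 mm); Combining (union): the regions partially overlap (shared area 199.50 mm²), so the edge portions inside another operand are dropped and the merged outline is re-measured after clipping — boundary = 118.59 mm. So its perimeter = 118.59 mm. Layer 5 is larger (118.59 vs 81.00 mm).

layer 5 (z = 1.25 mm)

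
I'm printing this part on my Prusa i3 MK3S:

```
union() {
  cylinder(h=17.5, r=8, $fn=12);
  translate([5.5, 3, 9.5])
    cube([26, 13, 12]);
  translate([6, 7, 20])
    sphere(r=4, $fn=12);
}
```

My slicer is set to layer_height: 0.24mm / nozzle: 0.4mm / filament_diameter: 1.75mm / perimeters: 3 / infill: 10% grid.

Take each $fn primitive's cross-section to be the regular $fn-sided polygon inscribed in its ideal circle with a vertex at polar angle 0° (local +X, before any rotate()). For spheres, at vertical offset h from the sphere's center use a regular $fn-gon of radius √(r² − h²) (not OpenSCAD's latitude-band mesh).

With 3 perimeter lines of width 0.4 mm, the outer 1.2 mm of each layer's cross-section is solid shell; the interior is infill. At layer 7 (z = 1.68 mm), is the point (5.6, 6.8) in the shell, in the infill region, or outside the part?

outside

At z = 1.68 mm: the r=8 cylinder gives a regular 12-gon of circumradius 8 (constant along its height); the cube at (5.5, 3) does not reach this height (z outside [9.5, 21.5]); the sphere at (6, 7) is not intersected at this z (|z−center|=18.320 > r=4); Combining (union): only the r=8 cylinder is present, so the union is just that shape — 1 connected region. Overall, the cross-section is a single solid region. The nearest boundary edge runs (6.93, 4.00)→(4.00, 6.93); distance from the point to it = 1.04 mm. The point is not inside any of the regions above, so it lies outside the cross-section (1.04 mm from the nearest boundary).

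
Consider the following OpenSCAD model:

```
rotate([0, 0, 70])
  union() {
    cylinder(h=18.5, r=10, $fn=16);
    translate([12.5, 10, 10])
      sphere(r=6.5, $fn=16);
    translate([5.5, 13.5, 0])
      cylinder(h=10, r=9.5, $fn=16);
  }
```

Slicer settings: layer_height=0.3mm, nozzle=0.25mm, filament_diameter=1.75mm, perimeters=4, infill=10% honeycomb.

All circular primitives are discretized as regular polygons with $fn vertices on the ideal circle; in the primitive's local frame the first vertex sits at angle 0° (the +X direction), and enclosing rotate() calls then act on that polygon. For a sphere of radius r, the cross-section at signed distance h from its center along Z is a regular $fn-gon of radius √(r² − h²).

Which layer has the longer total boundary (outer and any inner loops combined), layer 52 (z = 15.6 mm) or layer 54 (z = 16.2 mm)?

layer 52 (z = 15.6 mm)

Layer 52 (z = 15.6): the r=10 cylinder gives a regular 16-gon of circumradius 10 (constant along its height) (perimeter = 2·16·10.000·sin(180°/16) = 62.43 mm); the r=6.5 sphere at (12.5, 10) contributes a regular 16-gon of circumradius √(6.5²−5.6²) = 3.300 (perimeter = 2·16·3.300·sin(180°/16) = 20.60 mm); the cylinder at (5.5, 13.5) is not intersected at this z (z outside [0, 10]); Merging all regions: the 2 present regions are separate (no shared area or edge), so areas and boundary lengths simply add and each stays a separate island — boundary = 83.03 mm; (rotated 70° about Z; rotation is an isometry so areas/perimeters/island counts are preserved). So its perimeter = 83.03 mm. Layer 54 (z = 16.2): the r=10 cylinder contributes a regular 16-gon of circumradius 10 (perimeter = 2·16·10.000·sin(180°/16) = 62.43 mm); the r=6.5 sphere at (12.5, 10) slices to a regular 16-gon of circumradius 1.952 (√(r²−h²) with h=6.2 from center) (perimeter = 2·16·1.952·sin(180°/16) = 12.19 mm); the cylinder at (5.5, 13.5) does not reach this height (z outside [0, 10]); Merging all regions: the 2 present regions are separate (no shared area or edge), so areas and boundary lengths simply add and each stays a separate island — boundary = 74.61 mm; (rotated 70° about Z; rotation is an isometry so areas/perimeters/island counts are preserved). So its perimeter = 74.61 mm. Layer 52 is larger (83.03 vs 74.61 mm).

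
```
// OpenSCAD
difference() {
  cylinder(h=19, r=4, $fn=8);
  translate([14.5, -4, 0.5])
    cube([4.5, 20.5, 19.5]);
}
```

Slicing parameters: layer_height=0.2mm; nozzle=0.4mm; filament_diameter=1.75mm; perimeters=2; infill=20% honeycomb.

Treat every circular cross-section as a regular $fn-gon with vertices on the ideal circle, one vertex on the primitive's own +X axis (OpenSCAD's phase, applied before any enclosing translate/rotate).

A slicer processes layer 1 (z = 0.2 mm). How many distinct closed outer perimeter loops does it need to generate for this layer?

1

At z = 0.2 mm: the cylinder: section is a regular 8-gon, circumradius r=4; the cube at (14.5, -4) is absent (z outside [0.5, 20]); Subtracting the remaining from the first: none of the subtracted shapes is present at this height, so the r=4 cylinder is unchanged — 1 connected region. The result has 1 disconnected region.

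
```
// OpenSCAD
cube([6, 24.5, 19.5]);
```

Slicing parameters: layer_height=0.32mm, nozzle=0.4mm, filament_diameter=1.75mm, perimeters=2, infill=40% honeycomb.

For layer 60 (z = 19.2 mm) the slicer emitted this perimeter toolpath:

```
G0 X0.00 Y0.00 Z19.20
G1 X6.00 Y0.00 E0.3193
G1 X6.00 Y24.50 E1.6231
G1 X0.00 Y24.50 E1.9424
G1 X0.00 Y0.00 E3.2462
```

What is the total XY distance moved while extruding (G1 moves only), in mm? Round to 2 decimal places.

Sum the Euclidean lengths of each G1 segment: total = 61.00 mm.

61.00 mm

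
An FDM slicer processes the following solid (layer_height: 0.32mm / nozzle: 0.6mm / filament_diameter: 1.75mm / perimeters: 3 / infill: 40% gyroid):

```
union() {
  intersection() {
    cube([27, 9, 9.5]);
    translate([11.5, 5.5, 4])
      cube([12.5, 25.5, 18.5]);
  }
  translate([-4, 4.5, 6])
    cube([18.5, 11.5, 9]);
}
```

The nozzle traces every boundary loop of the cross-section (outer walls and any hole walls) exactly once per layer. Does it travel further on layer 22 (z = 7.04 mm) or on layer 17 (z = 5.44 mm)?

layer 22 (z = 7.04 mm)

Layer 22 (z = 7.04): the cube is present — its section is the full 27×9 rectangle (perimeter 72.00 mm); the 12.5×25.5 cube at (11.5, 5.5) contributes its full rectangle (perimeter 76.00 mm); Taking the intersection: the 12.5×25.5 cube at (11.5, 5.5) partially overlaps the 27×9 cube; clipping to the common part keeps 43.75 mm² — boundary = 32.00 mm; the cube at (-4, 4.5) (footprint 18.5×11.5) is included at this height (perimeter 60.00 mm); Taking the union: the regions partially overlap (shared area 10.50 mm²), so the edge portions inside another operand are dropped and the merged outline is re-measured after clipping — boundary = 79.00 mm. So its perimeter = 79.00 mm. Layer 17 (z = 5.44): the cube (footprint 27×9) is included at this height (perimeter 72.00 mm); the cube at (11.5, 5.5) is present — its section is the full 12.5×25.5 rectangle (perimeter 76.00 mm); After intersecting: the 12.5×25.5 cube at (11.5, 5.5) partially overlaps the 27×9 cube; clipping to the common part keeps 43.75 mm² — boundary = 32.00 mm; the cube at (-4, 4.5) is absent (z outside [6, 15]); Taking the union: only the result so far is present, so the union is just that shape — boundary = 32.00 mm. So its perimeter = 32.00 mm. Layer 22 is larger (79.00 vs 32.00 mm).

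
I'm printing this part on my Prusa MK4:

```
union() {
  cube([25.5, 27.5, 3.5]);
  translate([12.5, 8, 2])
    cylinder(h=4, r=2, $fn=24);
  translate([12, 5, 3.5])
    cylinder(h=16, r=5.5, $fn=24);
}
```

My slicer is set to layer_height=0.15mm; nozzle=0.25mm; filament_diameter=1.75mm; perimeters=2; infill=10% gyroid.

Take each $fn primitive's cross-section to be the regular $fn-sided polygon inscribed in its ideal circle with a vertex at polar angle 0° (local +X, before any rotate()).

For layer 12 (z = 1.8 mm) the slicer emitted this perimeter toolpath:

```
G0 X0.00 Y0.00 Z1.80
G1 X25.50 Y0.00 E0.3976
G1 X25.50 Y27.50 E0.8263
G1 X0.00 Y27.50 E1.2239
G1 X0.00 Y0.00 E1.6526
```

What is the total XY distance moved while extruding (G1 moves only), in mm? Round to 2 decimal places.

Sum the Euclidean lengths of each G1 segment: total = 106.00 mm.

106.00 mm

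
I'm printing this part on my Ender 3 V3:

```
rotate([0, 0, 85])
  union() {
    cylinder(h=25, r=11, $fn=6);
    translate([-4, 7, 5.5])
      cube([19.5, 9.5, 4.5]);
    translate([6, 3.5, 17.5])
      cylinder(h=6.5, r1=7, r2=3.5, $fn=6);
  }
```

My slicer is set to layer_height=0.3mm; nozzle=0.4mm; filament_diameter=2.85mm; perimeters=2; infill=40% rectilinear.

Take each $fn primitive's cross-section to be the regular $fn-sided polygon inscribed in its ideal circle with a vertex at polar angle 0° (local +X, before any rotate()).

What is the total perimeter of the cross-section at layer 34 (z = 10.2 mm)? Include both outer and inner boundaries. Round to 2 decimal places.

At z = 10.2 mm: the cylinder: section is a regular 6-gon, circumradius r=11 (perimeter = 2·6·11.000·sin(180°/6) = 66.00 mm); the cube at (-4, 7) does not reach this height (z outside [5.5, 10]); the cone at (6, 3.5) does not reach this height (z outside [17.5, 24]); Taking the union: only the r=11 cylinder is present, so the union is just that shape — boundary = 66.00 mm; (whole slice rotated 85° about Z — lengths, areas and connectivity unchanged). Overall, the cross-section is a single solid region. Total boundary length (outer) = 66.00 mm.

66.00 mm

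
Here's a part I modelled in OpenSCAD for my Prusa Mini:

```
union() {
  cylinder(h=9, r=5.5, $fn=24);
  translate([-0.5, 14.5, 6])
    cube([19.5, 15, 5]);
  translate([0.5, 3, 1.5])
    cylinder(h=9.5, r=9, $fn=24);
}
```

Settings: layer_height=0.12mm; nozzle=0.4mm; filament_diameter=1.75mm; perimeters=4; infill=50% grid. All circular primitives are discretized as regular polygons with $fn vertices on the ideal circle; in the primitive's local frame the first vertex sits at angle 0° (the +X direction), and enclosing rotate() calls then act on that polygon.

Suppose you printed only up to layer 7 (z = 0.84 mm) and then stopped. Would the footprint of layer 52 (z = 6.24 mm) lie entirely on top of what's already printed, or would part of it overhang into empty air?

part overhangs

Compare the two slices. At z = 0.84: the cylinder: section is a regular 24-gon, circumradius r=5.5 (area = (24/2)·5.500²·sin(360°/24) = 93.95 mm²); the cube at (-0.5, 14.5) does not reach this height (z outside [6, 11]); the cylinder at (0.5, 3) is not intersected at this z (z outside [1.5, 11]); Taking the union: only the r=5.5 cylinder is present, so the union is just that shape — area = 93.95 mm². At z = 6.24: the r=5.5 cylinder contributes a regular 24-gon of circumradius 5.5 (area = (24/2)·5.500²·sin(360°/24) = 93.95 mm²); the cube at (-0.5, 14.5) (footprint 19.5×15) is included at this height (area 292.50 mm²); the r=9 cylinder at (0.5, 3) contributes a regular 24-gon of circumradius 9 (area = (24/2)·9.000²·sin(360°/24) = 251.57 mm²); Merging all regions: the regions partially overlap — summed areas 638.02 mm² minus the doubly-counted overlap 93.95 mm² gives 544.07 mm² — area = 544.07 mm². Checking containment: at z = 6.24 the cross-section extends beyond the z = 0.84 cross-section by about 450.12 mm².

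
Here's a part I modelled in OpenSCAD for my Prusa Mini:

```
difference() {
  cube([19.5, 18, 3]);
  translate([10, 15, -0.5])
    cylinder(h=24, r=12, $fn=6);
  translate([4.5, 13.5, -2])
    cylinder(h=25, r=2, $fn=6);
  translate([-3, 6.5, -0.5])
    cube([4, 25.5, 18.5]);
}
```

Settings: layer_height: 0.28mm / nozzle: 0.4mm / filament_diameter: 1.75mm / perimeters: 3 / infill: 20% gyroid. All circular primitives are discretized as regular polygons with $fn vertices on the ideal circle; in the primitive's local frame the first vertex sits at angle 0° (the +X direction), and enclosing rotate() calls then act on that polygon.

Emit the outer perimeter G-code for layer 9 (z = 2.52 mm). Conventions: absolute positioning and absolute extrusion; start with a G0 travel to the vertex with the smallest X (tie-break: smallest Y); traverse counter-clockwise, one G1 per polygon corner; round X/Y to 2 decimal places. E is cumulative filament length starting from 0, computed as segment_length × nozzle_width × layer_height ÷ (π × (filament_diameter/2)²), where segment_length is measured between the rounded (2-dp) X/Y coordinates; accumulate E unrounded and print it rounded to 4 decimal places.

G0 X0.00 Y0.00 Z2.52
G1 X19.50 Y0.00 E0.9080
G1 X19.50 Y10.67 E1.4048
G1 X16.00 Y4.61 E1.7307
G1 X4.00 Y4.61 E2.2895
G1 X1.00 Y9.80 E2.5686
G1 X1.00 Y6.50 E2.7223
G1 X0.00 Y6.50 E2.7688
G1 X0.00 Y0.00 E3.0715

At z = 2.52 mm: the cube (footprint 19.5×18) is included at this height; the cylinder at (10, 15): section is a regular 6-gon, circumradius r=12; the r=2 cylinder at (4.5, 13.5) contributes a regular 6-gon of circumradius 2; the cube at (-3, 6.5) (footprint 4×25.5) is included at this height; After the difference (first − rest): starting from the 19.5×18 cube, the r=12 cylinder at (10, 15) partially overlaps it — only the 236.68 mm² overlap (of its 374.12 mm²) is removed, clipping the outline; the r=2 cylinder at (4.5, 13.5) misses the remaining region (no effect); the 4×25.5 cube at (-3, 6.5) partially overlaps it — only the 4.17 mm² overlap (of its 102.00 mm²) is removed, clipping the outline — 1 connected region. The outline is a single polygon with 8 vertices. Extrusion per mm of travel: 0.4 × 0.28 / (π × 0.875²) = 0.046564. Accumulating E over each segment gives final E = 3.0715.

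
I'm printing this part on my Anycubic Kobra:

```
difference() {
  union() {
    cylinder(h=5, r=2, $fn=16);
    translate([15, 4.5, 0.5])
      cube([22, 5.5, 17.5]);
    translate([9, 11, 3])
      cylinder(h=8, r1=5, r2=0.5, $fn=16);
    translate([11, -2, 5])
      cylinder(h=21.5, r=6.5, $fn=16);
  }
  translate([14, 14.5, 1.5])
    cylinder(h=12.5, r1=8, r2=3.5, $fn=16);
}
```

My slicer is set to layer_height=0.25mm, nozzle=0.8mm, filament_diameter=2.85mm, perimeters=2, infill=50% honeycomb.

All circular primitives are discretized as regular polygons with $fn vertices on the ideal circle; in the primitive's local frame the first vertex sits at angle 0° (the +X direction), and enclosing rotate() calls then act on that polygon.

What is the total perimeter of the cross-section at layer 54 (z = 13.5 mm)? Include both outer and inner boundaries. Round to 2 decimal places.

At z = 13.5 mm: the cylinder does not reach this height (z outside [0, 5]); the 22×5.5 cube at (15, 4.5) contributes its full rectangle (perimeter 55.00 mm); the cone at (9, 11) is not intersected at this z (z outside [3, 11]); the r=6.5 cylinder at (11, -2) contributes a regular 16-gon of circumradius 6.5 (perimeter = 2·16·6.500·sin(180°/16) = 40.58 mm); Merging all regions: the 2 present regions are separate (no shared area or edge), so areas and boundary lengths simply add and each stays a separate island — boundary = 95.58 mm; the cone at (14, 14.5) (r1=8→r2=3.5) has section circumradius 3.680 here — a regular 16-gon (perimeter = 2·16·3.680·sin(180°/16) = 22.97 mm); Taking the first minus the rest: starting from the result so far, the cone at (14, 14.5) misses the remaining region (no effect) — boundary = 95.58 mm. Overall, the cross-section has 2 separate islands. Total boundary length (outer) = 95.58 mm.

95.58 mm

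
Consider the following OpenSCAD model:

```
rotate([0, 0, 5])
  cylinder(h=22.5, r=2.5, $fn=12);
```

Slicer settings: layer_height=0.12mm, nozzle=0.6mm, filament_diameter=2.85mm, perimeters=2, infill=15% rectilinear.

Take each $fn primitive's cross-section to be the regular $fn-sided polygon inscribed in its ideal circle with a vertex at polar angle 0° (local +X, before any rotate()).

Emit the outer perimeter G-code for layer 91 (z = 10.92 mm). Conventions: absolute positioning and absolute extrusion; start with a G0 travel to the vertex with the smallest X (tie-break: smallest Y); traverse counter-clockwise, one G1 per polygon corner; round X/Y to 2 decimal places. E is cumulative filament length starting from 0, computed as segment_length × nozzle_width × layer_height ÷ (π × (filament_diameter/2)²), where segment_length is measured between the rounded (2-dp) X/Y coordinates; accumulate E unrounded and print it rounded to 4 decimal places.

At z = 10.92 mm: the cylinder: section is a regular 12-gon, circumradius r=2.5; (rotated 5° about Z; rotation is an isometry so areas/perimeters/island counts are preserved). The outline is a single polygon with 12 vertices. Extrusion per mm of travel: 0.6 × 0.12 / (π × 1.425²) = 0.011286. Accumulating E over each segment gives final E = 0.1754.

G0 X-2.49 Y-0.22 Z10.92
G1 X-2.05 Y-1.43 E0.0145
G1 X-1.06 Y-2.27 E0.0292
G1 X0.22 Y-2.49 E0.0438
G1 X1.43 Y-2.05 E0.0584
G1 X2.27 Y-1.06 E0.0730
G1 X2.49 Y0.22 E0.0877
G1 X2.05 Y1.43 E0.1022
G1 X1.06 Y2.27 E0.1169
G1 X-0.22 Y2.49 E0.1315
G1 X-1.43 Y2.05 E0.1461
G1 X-2.27 Y1.06 E0.1607
G1 X-2.49 Y-0.22 E0.1754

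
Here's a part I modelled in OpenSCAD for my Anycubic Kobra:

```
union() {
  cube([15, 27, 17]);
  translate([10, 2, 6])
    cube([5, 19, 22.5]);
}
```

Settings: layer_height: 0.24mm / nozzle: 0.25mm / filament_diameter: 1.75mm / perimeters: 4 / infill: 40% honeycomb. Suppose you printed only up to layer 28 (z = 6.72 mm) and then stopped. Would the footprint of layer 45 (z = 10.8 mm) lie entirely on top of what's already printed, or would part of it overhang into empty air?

entirely on top

Compare the two slices. At z = 6.72: the 15×27 cube contributes its full rectangle (area 405.00 mm²); the cube at (10, 2) is present — its section is the full 5×19 rectangle (area 95.00 mm²); Taking the union: the 5×19 cube at (10, 2) lies entirely inside the 15×27 cube, so the union is just the 15×27 cube — area = 405.00 mm². At z = 10.8: the 15×27 cube contributes its full rectangle (area 405.00 mm²); the cube at (10, 2) is present — its section is the full 5×19 rectangle (area 95.00 mm²); Taking the union: the 5×19 cube at (10, 2) lies entirely inside the 15×27 cube, so the union is just the 15×27 cube — area = 405.00 mm². Checking containment: the cross-section at z = 10.8 is a subset of the cross-section at z = 6.72.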